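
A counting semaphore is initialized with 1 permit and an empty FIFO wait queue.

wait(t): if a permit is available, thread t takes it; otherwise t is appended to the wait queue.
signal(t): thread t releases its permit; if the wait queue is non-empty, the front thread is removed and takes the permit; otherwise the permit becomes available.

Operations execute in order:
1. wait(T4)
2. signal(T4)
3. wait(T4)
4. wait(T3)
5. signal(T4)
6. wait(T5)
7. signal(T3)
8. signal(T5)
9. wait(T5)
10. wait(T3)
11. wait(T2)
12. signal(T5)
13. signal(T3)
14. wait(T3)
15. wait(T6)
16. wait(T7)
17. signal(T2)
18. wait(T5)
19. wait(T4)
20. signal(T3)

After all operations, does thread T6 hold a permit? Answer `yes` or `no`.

Step 1: wait(T4) -> count=0 queue=[] holders={T4}
Step 2: signal(T4) -> count=1 queue=[] holders={none}
Step 3: wait(T4) -> count=0 queue=[] holders={T4}
Step 4: wait(T3) -> count=0 queue=[T3] holders={T4}
Step 5: signal(T4) -> count=0 queue=[] holders={T3}
Step 6: wait(T5) -> count=0 queue=[T5] holders={T3}
Step 7: signal(T3) -> count=0 queue=[] holders={T5}
Step 8: signal(T5) -> count=1 queue=[] holders={none}
Step 9: wait(T5) -> count=0 queue=[] holders={T5}
Step 10: wait(T3) -> count=0 queue=[T3] holders={T5}
Step 11: wait(T2) -> count=0 queue=[T3,T2] holders={T5}
Step 12: signal(T5) -> count=0 queue=[T2] holders={T3}
Step 13: signal(T3) -> count=0 queue=[] holders={T2}
Step 14: wait(T3) -> count=0 queue=[T3] holders={T2}
Step 15: wait(T6) -> count=0 queue=[T3,T6] holders={T2}
Step 16: wait(T7) -> count=0 queue=[T3,T6,T7] holders={T2}
Step 17: signal(T2) -> count=0 queue=[T6,T7] holders={T3}
Step 18: wait(T5) -> count=0 queue=[T6,T7,T5] holders={T3}
Step 19: wait(T4) -> count=0 queue=[T6,T7,T5,T4] holders={T3}
Step 20: signal(T3) -> count=0 queue=[T7,T5,T4] holders={T6}
Final holders: {T6} -> T6 in holders

Answer: yes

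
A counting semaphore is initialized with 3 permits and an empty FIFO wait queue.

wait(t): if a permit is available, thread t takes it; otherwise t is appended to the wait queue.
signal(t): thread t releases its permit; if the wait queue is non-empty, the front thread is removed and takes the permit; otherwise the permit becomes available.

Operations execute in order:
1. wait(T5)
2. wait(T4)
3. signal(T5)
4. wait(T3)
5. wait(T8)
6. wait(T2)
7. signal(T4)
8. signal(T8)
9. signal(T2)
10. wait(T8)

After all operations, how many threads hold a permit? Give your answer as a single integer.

Step 1: wait(T5) -> count=2 queue=[] holders={T5}
Step 2: wait(T4) -> count=1 queue=[] holders={T4,T5}
Step 3: signal(T5) -> count=2 queue=[] holders={T4}
Step 4: wait(T3) -> count=1 queue=[] holders={T3,T4}
Step 5: wait(T8) -> count=0 queue=[] holders={T3,T4,T8}
Step 6: wait(T2) -> count=0 queue=[T2] holders={T3,T4,T8}
Step 7: signal(T4) -> count=0 queue=[] holders={T2,T3,T8}
Step 8: signal(T8) -> count=1 queue=[] holders={T2,T3}
Step 9: signal(T2) -> count=2 queue=[] holders={T3}
Step 10: wait(T8) -> count=1 queue=[] holders={T3,T8}
Final holders: {T3,T8} -> 2 thread(s)

Answer: 2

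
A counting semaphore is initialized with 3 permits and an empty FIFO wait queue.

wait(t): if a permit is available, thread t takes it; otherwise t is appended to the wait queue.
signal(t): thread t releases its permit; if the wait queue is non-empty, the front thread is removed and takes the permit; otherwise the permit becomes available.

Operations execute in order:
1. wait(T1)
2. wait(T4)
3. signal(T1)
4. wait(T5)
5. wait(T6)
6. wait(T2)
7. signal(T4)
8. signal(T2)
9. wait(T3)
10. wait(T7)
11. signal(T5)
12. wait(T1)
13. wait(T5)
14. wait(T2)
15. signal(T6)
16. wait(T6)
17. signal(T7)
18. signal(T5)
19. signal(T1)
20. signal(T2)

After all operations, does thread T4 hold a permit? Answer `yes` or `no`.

Step 1: wait(T1) -> count=2 queue=[] holders={T1}
Step 2: wait(T4) -> count=1 queue=[] holders={T1,T4}
Step 3: signal(T1) -> count=2 queue=[] holders={T4}
Step 4: wait(T5) -> count=1 queue=[] holders={T4,T5}
Step 5: wait(T6) -> count=0 queue=[] holders={T4,T5,T6}
Step 6: wait(T2) -> count=0 queue=[T2] holders={T4,T5,T6}
Step 7: signal(T4) -> count=0 queue=[] holders={T2,T5,T6}
Step 8: signal(T2) -> count=1 queue=[] holders={T5,T6}
Step 9: wait(T3) -> count=0 queue=[] holders={T3,T5,T6}
Step 10: wait(T7) -> count=0 queue=[T7] holders={T3,T5,T6}
Step 11: signal(T5) -> count=0 queue=[] holders={T3,T6,T7}
Step 12: wait(T1) -> count=0 queue=[T1] holders={T3,T6,T7}
Step 13: wait(T5) -> count=0 queue=[T1,T5] holders={T3,T6,T7}
Step 14: wait(T2) -> count=0 queue=[T1,T5,T2] holders={T3,T6,T7}
Step 15: signal(T6) -> count=0 queue=[T5,T2] holders={T1,T3,T7}
Step 16: wait(T6) -> count=0 queue=[T5,T2,T6] holders={T1,T3,T7}
Step 17: signal(T7) -> count=0 queue=[T2,T6] holders={T1,T3,T5}
Step 18: signal(T5) -> count=0 queue=[T6] holders={T1,T2,T3}
Step 19: signal(T1) -> count=0 queue=[] holders={T2,T3,T6}
Step 20: signal(T2) -> count=1 queue=[] holders={T3,T6}
Final holders: {T3,T6} -> T4 not in holders

Answer: no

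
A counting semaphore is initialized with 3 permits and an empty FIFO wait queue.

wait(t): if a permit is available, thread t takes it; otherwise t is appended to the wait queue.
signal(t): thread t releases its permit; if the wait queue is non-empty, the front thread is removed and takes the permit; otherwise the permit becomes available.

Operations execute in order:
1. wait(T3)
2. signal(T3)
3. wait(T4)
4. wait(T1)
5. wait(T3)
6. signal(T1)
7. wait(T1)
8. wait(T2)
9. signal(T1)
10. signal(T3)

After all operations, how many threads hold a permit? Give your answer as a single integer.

Answer: 2

Derivation:
Step 1: wait(T3) -> count=2 queue=[] holders={T3}
Step 2: signal(T3) -> count=3 queue=[] holders={none}
Step 3: wait(T4) -> count=2 queue=[] holders={T4}
Step 4: wait(T1) -> count=1 queue=[] holders={T1,T4}
Step 5: wait(T3) -> count=0 queue=[] holders={T1,T3,T4}
Step 6: signal(T1) -> count=1 queue=[] holders={T3,T4}
Step 7: wait(T1) -> count=0 queue=[] holders={T1,T3,T4}
Step 8: wait(T2) -> count=0 queue=[T2] holders={T1,T3,T4}
Step 9: signal(T1) -> count=0 queue=[] holders={T2,T3,T4}
Step 10: signal(T3) -> count=1 queue=[] holders={T2,T4}
Final holders: {T2,T4} -> 2 thread(s)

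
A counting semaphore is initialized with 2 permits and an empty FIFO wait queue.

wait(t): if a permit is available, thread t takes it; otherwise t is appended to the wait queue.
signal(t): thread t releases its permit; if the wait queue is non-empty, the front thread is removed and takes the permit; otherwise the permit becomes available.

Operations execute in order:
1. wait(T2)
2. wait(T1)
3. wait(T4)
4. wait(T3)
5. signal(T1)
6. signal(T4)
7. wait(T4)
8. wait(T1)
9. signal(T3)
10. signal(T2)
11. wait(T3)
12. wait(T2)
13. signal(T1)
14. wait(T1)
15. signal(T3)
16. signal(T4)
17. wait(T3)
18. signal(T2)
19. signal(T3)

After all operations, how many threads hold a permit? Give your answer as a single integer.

Step 1: wait(T2) -> count=1 queue=[] holders={T2}
Step 2: wait(T1) -> count=0 queue=[] holders={T1,T2}
Step 3: wait(T4) -> count=0 queue=[T4] holders={T1,T2}
Step 4: wait(T3) -> count=0 queue=[T4,T3] holders={T1,T2}
Step 5: signal(T1) -> count=0 queue=[T3] holders={T2,T4}
Step 6: signal(T4) -> count=0 queue=[] holders={T2,T3}
Step 7: wait(T4) -> count=0 queue=[T4] holders={T2,T3}
Step 8: wait(T1) -> count=0 queue=[T4,T1] holders={T2,T3}
Step 9: signal(T3) -> count=0 queue=[T1] holders={T2,T4}
Step 10: signal(T2) -> count=0 queue=[] holders={T1,T4}
Step 11: wait(T3) -> count=0 queue=[T3] holders={T1,T4}
Step 12: wait(T2) -> count=0 queue=[T3,T2] holders={T1,T4}
Step 13: signal(T1) -> count=0 queue=[T2] holders={T3,T4}
Step 14: wait(T1) -> count=0 queue=[T2,T1] holders={T3,T4}
Step 15: signal(T3) -> count=0 queue=[T1] holders={T2,T4}
Step 16: signal(T4) -> count=0 queue=[] holders={T1,T2}
Step 17: wait(T3) -> count=0 queue=[T3] holders={T1,T2}
Step 18: signal(T2) -> count=0 queue=[] holders={T1,T3}
Step 19: signal(T3) -> count=1 queue=[] holders={T1}
Final holders: {T1} -> 1 thread(s)

Answer: 1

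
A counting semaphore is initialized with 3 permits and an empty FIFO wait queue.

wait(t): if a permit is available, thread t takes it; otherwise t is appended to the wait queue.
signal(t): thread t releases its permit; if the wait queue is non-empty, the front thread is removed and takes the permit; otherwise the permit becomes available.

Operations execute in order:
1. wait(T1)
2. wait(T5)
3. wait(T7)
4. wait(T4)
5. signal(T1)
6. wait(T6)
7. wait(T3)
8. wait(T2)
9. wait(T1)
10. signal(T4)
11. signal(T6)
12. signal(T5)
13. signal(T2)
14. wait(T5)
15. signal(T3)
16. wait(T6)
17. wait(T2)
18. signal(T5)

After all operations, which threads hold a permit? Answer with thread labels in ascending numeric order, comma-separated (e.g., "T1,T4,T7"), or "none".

Answer: T1,T6,T7

Derivation:
Step 1: wait(T1) -> count=2 queue=[] holders={T1}
Step 2: wait(T5) -> count=1 queue=[] holders={T1,T5}
Step 3: wait(T7) -> count=0 queue=[] holders={T1,T5,T7}
Step 4: wait(T4) -> count=0 queue=[T4] holders={T1,T5,T7}
Step 5: signal(T1) -> count=0 queue=[] holders={T4,T5,T7}
Step 6: wait(T6) -> count=0 queue=[T6] holders={T4,T5,T7}
Step 7: wait(T3) -> count=0 queue=[T6,T3] holders={T4,T5,T7}
Step 8: wait(T2) -> count=0 queue=[T6,T3,T2] holders={T4,T5,T7}
Step 9: wait(T1) -> count=0 queue=[T6,T3,T2,T1] holders={T4,T5,T7}
Step 10: signal(T4) -> count=0 queue=[T3,T2,T1] holders={T5,T6,T7}
Step 11: signal(T6) -> count=0 queue=[T2,T1] holders={T3,T5,T7}
Step 12: signal(T5) -> count=0 queue=[T1] holders={T2,T3,T7}
Step 13: signal(T2) -> count=0 queue=[] holders={T1,T3,T7}
Step 14: wait(T5) -> count=0 queue=[T5] holders={T1,T3,T7}
Step 15: signal(T3) -> count=0 queue=[] holders={T1,T5,T7}
Step 16: wait(T6) -> count=0 queue=[T6] holders={T1,T5,T7}
Step 17: wait(T2) -> count=0 queue=[T6,T2] holders={T1,T5,T7}
Step 18: signal(T5) -> count=0 queue=[T2] holders={T1,T6,T7}
Final holders: T1,T6,T7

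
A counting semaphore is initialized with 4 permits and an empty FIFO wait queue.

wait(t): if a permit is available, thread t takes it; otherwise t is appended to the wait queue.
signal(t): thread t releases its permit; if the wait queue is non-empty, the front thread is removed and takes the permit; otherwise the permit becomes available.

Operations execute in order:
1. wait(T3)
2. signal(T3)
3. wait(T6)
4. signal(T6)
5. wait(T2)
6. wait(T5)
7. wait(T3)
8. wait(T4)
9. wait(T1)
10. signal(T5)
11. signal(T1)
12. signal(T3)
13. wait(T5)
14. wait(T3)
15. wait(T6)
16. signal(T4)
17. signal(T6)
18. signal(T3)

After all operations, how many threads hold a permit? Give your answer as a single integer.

Answer: 2

Derivation:
Step 1: wait(T3) -> count=3 queue=[] holders={T3}
Step 2: signal(T3) -> count=4 queue=[] holders={none}
Step 3: wait(T6) -> count=3 queue=[] holders={T6}
Step 4: signal(T6) -> count=4 queue=[] holders={none}
Step 5: wait(T2) -> count=3 queue=[] holders={T2}
Step 6: wait(T5) -> count=2 queue=[] holders={T2,T5}
Step 7: wait(T3) -> count=1 queue=[] holders={T2,T3,T5}
Step 8: wait(T4) -> count=0 queue=[] holders={T2,T3,T4,T5}
Step 9: wait(T1) -> count=0 queue=[T1] holders={T2,T3,T4,T5}
Step 10: signal(T5) -> count=0 queue=[] holders={T1,T2,T3,T4}
Step 11: signal(T1) -> count=1 queue=[] holders={T2,T3,T4}
Step 12: signal(T3) -> count=2 queue=[] holders={T2,T4}
Step 13: wait(T5) -> count=1 queue=[] holders={T2,T4,T5}
Step 14: wait(T3) -> count=0 queue=[] holders={T2,T3,T4,T5}
Step 15: wait(T6) -> count=0 queue=[T6] holders={T2,T3,T4,T5}
Step 16: signal(T4) -> count=0 queue=[] holders={T2,T3,T5,T6}
Step 17: signal(T6) -> count=1 queue=[] holders={T2,T3,T5}
Step 18: signal(T3) -> count=2 queue=[] holders={T2,T5}
Final holders: {T2,T5} -> 2 thread(s)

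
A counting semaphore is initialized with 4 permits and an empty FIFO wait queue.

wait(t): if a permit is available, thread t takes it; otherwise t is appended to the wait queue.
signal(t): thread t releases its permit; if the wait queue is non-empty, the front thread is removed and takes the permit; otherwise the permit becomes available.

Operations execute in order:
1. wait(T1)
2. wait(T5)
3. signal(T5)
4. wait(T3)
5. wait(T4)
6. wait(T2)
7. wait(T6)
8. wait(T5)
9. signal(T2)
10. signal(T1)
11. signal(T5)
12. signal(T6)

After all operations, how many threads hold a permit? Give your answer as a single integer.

Step 1: wait(T1) -> count=3 queue=[] holders={T1}
Step 2: wait(T5) -> count=2 queue=[] holders={T1,T5}
Step 3: signal(T5) -> count=3 queue=[] holders={T1}
Step 4: wait(T3) -> count=2 queue=[] holders={T1,T3}
Step 5: wait(T4) -> count=1 queue=[] holders={T1,T3,T4}
Step 6: wait(T2) -> count=0 queue=[] holders={T1,T2,T3,T4}
Step 7: wait(T6) -> count=0 queue=[T6] holders={T1,T2,T3,T4}
Step 8: wait(T5) -> count=0 queue=[T6,T5] holders={T1,T2,T3,T4}
Step 9: signal(T2) -> count=0 queue=[T5] holders={T1,T3,T4,T6}
Step 10: signal(T1) -> count=0 queue=[] holders={T3,T4,T5,T6}
Step 11: signal(T5) -> count=1 queue=[] holders={T3,T4,T6}
Step 12: signal(T6) -> count=2 queue=[] holders={T3,T4}
Final holders: {T3,T4} -> 2 thread(s)

Answer: 2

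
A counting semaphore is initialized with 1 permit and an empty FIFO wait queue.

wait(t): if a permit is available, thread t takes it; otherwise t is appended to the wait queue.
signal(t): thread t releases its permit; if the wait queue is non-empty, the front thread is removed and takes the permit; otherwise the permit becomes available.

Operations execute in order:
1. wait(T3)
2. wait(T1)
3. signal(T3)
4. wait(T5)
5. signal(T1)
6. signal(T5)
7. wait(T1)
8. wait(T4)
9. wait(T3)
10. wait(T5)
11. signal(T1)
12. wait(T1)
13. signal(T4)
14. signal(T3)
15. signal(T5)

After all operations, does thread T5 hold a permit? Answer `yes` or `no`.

Answer: no

Derivation:
Step 1: wait(T3) -> count=0 queue=[] holders={T3}
Step 2: wait(T1) -> count=0 queue=[T1] holders={T3}
Step 3: signal(T3) -> count=0 queue=[] holders={T1}
Step 4: wait(T5) -> count=0 queue=[T5] holders={T1}
Step 5: signal(T1) -> count=0 queue=[] holders={T5}
Step 6: signal(T5) -> count=1 queue=[] holders={none}
Step 7: wait(T1) -> count=0 queue=[] holders={T1}
Step 8: wait(T4) -> count=0 queue=[T4] holders={T1}
Step 9: wait(T3) -> count=0 queue=[T4,T3] holders={T1}
Step 10: wait(T5) -> count=0 queue=[T4,T3,T5] holders={T1}
Step 11: signal(T1) -> count=0 queue=[T3,T5] holders={T4}
Step 12: wait(T1) -> count=0 queue=[T3,T5,T1] holders={T4}
Step 13: signal(T4) -> count=0 queue=[T5,T1] holders={T3}
Step 14: signal(T3) -> count=0 queue=[T1] holders={T5}
Step 15: signal(T5) -> count=0 queue=[] holders={T1}
Final holders: {T1} -> T5 not in holders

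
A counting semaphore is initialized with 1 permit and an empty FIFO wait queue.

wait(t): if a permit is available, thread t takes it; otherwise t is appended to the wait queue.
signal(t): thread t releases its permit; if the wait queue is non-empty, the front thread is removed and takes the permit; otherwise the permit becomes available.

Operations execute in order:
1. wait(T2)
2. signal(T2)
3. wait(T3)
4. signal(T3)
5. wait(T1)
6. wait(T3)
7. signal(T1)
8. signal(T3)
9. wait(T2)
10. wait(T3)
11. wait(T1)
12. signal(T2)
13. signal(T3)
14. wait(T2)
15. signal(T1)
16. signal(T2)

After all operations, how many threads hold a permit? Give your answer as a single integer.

Answer: 0

Derivation:
Step 1: wait(T2) -> count=0 queue=[] holders={T2}
Step 2: signal(T2) -> count=1 queue=[] holders={none}
Step 3: wait(T3) -> count=0 queue=[] holders={T3}
Step 4: signal(T3) -> count=1 queue=[] holders={none}
Step 5: wait(T1) -> count=0 queue=[] holders={T1}
Step 6: wait(T3) -> count=0 queue=[T3] holders={T1}
Step 7: signal(T1) -> count=0 queue=[] holders={T3}
Step 8: signal(T3) -> count=1 queue=[] holders={none}
Step 9: wait(T2) -> count=0 queue=[] holders={T2}
Step 10: wait(T3) -> count=0 queue=[T3] holders={T2}
Step 11: wait(T1) -> count=0 queue=[T3,T1] holders={T2}
Step 12: signal(T2) -> count=0 queue=[T1] holders={T3}
Step 13: signal(T3) -> count=0 queue=[] holders={T1}
Step 14: wait(T2) -> count=0 queue=[T2] holders={T1}
Step 15: signal(T1) -> count=0 queue=[] holders={T2}
Step 16: signal(T2) -> count=1 queue=[] holders={none}
Final holders: {none} -> 0 thread(s)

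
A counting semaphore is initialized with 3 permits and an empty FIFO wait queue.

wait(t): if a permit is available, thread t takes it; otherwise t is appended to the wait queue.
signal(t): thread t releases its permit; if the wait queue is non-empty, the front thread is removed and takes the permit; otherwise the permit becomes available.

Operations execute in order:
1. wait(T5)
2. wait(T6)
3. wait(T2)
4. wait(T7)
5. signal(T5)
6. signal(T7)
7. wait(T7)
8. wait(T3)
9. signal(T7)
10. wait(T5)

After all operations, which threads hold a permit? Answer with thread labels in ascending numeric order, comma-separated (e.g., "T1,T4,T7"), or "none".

Answer: T2,T3,T6

Derivation:
Step 1: wait(T5) -> count=2 queue=[] holders={T5}
Step 2: wait(T6) -> count=1 queue=[] holders={T5,T6}
Step 3: wait(T2) -> count=0 queue=[] holders={T2,T5,T6}
Step 4: wait(T7) -> count=0 queue=[T7] holders={T2,T5,T6}
Step 5: signal(T5) -> count=0 queue=[] holders={T2,T6,T7}
Step 6: signal(T7) -> count=1 queue=[] holders={T2,T6}
Step 7: wait(T7) -> count=0 queue=[] holders={T2,T6,T7}
Step 8: wait(T3) -> count=0 queue=[T3] holders={T2,T6,T7}
Step 9: signal(T7) -> count=0 queue=[] holders={T2,T3,T6}
Step 10: wait(T5) -> count=0 queue=[T5] holders={T2,T3,T6}
Final holders: T2,T3,T6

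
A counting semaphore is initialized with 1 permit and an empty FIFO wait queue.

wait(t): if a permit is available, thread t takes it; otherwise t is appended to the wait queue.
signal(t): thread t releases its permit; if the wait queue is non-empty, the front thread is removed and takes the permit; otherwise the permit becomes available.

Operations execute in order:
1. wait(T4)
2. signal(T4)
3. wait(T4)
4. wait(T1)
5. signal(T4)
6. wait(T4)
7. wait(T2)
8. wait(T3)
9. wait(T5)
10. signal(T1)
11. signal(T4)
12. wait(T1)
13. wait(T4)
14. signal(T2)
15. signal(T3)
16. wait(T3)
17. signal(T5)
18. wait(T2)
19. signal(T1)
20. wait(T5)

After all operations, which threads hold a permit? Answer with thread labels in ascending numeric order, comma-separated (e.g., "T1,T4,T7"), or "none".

Answer: T4

Derivation:
Step 1: wait(T4) -> count=0 queue=[] holders={T4}
Step 2: signal(T4) -> count=1 queue=[] holders={none}
Step 3: wait(T4) -> count=0 queue=[] holders={T4}
Step 4: wait(T1) -> count=0 queue=[T1] holders={T4}
Step 5: signal(T4) -> count=0 queue=[] holders={T1}
Step 6: wait(T4) -> count=0 queue=[T4] holders={T1}
Step 7: wait(T2) -> count=0 queue=[T4,T2] holders={T1}
Step 8: wait(T3) -> count=0 queue=[T4,T2,T3] holders={T1}
Step 9: wait(T5) -> count=0 queue=[T4,T2,T3,T5] holders={T1}
Step 10: signal(T1) -> count=0 queue=[T2,T3,T5] holders={T4}
Step 11: signal(T4) -> count=0 queue=[T3,T5] holders={T2}
Step 12: wait(T1) -> count=0 queue=[T3,T5,T1] holders={T2}
Step 13: wait(T4) -> count=0 queue=[T3,T5,T1,T4] holders={T2}
Step 14: signal(T2) -> count=0 queue=[T5,T1,T4] holders={T3}
Step 15: signal(T3) -> count=0 queue=[T1,T4] holders={T5}
Step 16: wait(T3) -> count=0 queue=[T1,T4,T3] holders={T5}
Step 17: signal(T5) -> count=0 queue=[T4,T3] holders={T1}
Step 18: wait(T2) -> count=0 queue=[T4,T3,T2] holders={T1}
Step 19: signal(T1) -> count=0 queue=[T3,T2] holders={T4}
Step 20: wait(T5) -> count=0 queue=[T3,T2,T5] holders={T4}
Final holders: T4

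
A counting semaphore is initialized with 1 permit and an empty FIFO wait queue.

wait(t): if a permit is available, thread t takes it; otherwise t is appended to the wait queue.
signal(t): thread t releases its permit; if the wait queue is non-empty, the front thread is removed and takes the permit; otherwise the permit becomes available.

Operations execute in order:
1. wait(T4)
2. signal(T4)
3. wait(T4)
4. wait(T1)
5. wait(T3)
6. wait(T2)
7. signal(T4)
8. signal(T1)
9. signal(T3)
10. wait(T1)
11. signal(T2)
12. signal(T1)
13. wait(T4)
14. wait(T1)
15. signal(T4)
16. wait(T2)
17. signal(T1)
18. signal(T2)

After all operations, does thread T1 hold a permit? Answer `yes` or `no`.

Answer: no

Derivation:
Step 1: wait(T4) -> count=0 queue=[] holders={T4}
Step 2: signal(T4) -> count=1 queue=[] holders={none}
Step 3: wait(T4) -> count=0 queue=[] holders={T4}
Step 4: wait(T1) -> count=0 queue=[T1] holders={T4}
Step 5: wait(T3) -> count=0 queue=[T1,T3] holders={T4}
Step 6: wait(T2) -> count=0 queue=[T1,T3,T2] holders={T4}
Step 7: signal(T4) -> count=0 queue=[T3,T2] holders={T1}
Step 8: signal(T1) -> count=0 queue=[T2] holders={T3}
Step 9: signal(T3) -> count=0 queue=[] holders={T2}
Step 10: wait(T1) -> count=0 queue=[T1] holders={T2}
Step 11: signal(T2) -> count=0 queue=[] holders={T1}
Step 12: signal(T1) -> count=1 queue=[] holders={none}
Step 13: wait(T4) -> count=0 queue=[] holders={T4}
Step 14: wait(T1) -> count=0 queue=[T1] holders={T4}
Step 15: signal(T4) -> count=0 queue=[] holders={T1}
Step 16: wait(T2) -> count=0 queue=[T2] holders={T1}
Step 17: signal(T1) -> count=0 queue=[] holders={T2}
Step 18: signal(T2) -> count=1 queue=[] holders={none}
Final holders: {none} -> T1 not in holders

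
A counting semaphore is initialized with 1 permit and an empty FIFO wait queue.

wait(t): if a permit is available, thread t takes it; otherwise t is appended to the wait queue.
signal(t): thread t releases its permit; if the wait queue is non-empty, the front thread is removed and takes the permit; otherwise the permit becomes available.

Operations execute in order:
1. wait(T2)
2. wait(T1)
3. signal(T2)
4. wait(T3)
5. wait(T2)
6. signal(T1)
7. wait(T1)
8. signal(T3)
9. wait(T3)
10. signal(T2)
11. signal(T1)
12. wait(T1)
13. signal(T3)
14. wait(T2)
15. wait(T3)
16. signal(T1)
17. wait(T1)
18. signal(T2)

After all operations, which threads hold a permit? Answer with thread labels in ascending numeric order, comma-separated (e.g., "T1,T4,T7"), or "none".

Answer: T3

Derivation:
Step 1: wait(T2) -> count=0 queue=[] holders={T2}
Step 2: wait(T1) -> count=0 queue=[T1] holders={T2}
Step 3: signal(T2) -> count=0 queue=[] holders={T1}
Step 4: wait(T3) -> count=0 queue=[T3] holders={T1}
Step 5: wait(T2) -> count=0 queue=[T3,T2] holders={T1}
Step 6: signal(T1) -> count=0 queue=[T2] holders={T3}
Step 7: wait(T1) -> count=0 queue=[T2,T1] holders={T3}
Step 8: signal(T3) -> count=0 queue=[T1] holders={T2}
Step 9: wait(T3) -> count=0 queue=[T1,T3] holders={T2}
Step 10: signal(T2) -> count=0 queue=[T3] holders={T1}
Step 11: signal(T1) -> count=0 queue=[] holders={T3}
Step 12: wait(T1) -> count=0 queue=[T1] holders={T3}
Step 13: signal(T3) -> count=0 queue=[] holders={T1}
Step 14: wait(T2) -> count=0 queue=[T2] holders={T1}
Step 15: wait(T3) -> count=0 queue=[T2,T3] holders={T1}
Step 16: signal(T1) -> count=0 queue=[T3] holders={T2}
Step 17: wait(T1) -> count=0 queue=[T3,T1] holders={T2}
Step 18: signal(T2) -> count=0 queue=[T1] holders={T3}
Final holders: T3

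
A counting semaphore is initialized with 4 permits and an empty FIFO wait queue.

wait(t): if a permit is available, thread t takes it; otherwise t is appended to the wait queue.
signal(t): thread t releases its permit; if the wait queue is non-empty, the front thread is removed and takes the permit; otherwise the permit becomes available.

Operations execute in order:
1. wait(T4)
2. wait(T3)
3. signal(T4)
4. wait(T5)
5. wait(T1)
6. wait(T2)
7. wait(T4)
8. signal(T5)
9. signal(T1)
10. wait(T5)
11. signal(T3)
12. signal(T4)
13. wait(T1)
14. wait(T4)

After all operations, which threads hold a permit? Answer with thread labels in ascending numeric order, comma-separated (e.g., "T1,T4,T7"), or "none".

Answer: T1,T2,T4,T5

Derivation:
Step 1: wait(T4) -> count=3 queue=[] holders={T4}
Step 2: wait(T3) -> count=2 queue=[] holders={T3,T4}
Step 3: signal(T4) -> count=3 queue=[] holders={T3}
Step 4: wait(T5) -> count=2 queue=[] holders={T3,T5}
Step 5: wait(T1) -> count=1 queue=[] holders={T1,T3,T5}
Step 6: wait(T2) -> count=0 queue=[] holders={T1,T2,T3,T5}
Step 7: wait(T4) -> count=0 queue=[T4] holders={T1,T2,T3,T5}
Step 8: signal(T5) -> count=0 queue=[] holders={T1,T2,T3,T4}
Step 9: signal(T1) -> count=1 queue=[] holders={T2,T3,T4}
Step 10: wait(T5) -> count=0 queue=[] holders={T2,T3,T4,T5}
Step 11: signal(T3) -> count=1 queue=[] holders={T2,T4,T5}
Step 12: signal(T4) -> count=2 queue=[] holders={T2,T5}
Step 13: wait(T1) -> count=1 queue=[] holders={T1,T2,T5}
Step 14: wait(T4) -> count=0 queue=[] holders={T1,T2,T4,T5}
Final holders: T1,T2,T4,T5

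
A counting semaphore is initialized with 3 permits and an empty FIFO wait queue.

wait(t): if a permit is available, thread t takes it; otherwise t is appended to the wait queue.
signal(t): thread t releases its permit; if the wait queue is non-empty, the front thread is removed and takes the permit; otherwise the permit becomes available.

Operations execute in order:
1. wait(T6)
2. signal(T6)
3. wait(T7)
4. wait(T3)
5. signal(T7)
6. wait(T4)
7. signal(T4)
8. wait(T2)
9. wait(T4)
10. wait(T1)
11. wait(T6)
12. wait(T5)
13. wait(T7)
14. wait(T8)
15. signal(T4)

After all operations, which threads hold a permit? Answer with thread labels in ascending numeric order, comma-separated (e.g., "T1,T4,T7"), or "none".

Step 1: wait(T6) -> count=2 queue=[] holders={T6}
Step 2: signal(T6) -> count=3 queue=[] holders={none}
Step 3: wait(T7) -> count=2 queue=[] holders={T7}
Step 4: wait(T3) -> count=1 queue=[] holders={T3,T7}
Step 5: signal(T7) -> count=2 queue=[] holders={T3}
Step 6: wait(T4) -> count=1 queue=[] holders={T3,T4}
Step 7: signal(T4) -> count=2 queue=[] holders={T3}
Step 8: wait(T2) -> count=1 queue=[] holders={T2,T3}
Step 9: wait(T4) -> count=0 queue=[] holders={T2,T3,T4}
Step 10: wait(T1) -> count=0 queue=[T1] holders={T2,T3,T4}
Step 11: wait(T6) -> count=0 queue=[T1,T6] holders={T2,T3,T4}
Step 12: wait(T5) -> count=0 queue=[T1,T6,T5] holders={T2,T3,T4}
Step 13: wait(T7) -> count=0 queue=[T1,T6,T5,T7] holders={T2,T3,T4}
Step 14: wait(T8) -> count=0 queue=[T1,T6,T5,T7,T8] holders={T2,T3,T4}
Step 15: signal(T4) -> count=0 queue=[T6,T5,T7,T8] holders={T1,T2,T3}
Final holders: T1,T2,T3

Answer: T1,T2,T3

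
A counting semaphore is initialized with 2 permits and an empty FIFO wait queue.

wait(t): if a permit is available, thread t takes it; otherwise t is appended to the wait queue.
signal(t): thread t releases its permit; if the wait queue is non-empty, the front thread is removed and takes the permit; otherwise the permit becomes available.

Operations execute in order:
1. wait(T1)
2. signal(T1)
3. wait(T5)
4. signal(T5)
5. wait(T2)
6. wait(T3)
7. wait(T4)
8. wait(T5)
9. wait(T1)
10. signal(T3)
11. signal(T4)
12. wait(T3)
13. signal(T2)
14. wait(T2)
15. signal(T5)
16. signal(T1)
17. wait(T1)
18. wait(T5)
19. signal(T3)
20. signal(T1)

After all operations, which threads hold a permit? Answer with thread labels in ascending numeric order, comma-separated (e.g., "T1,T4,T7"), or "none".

Answer: T2,T5

Derivation:
Step 1: wait(T1) -> count=1 queue=[] holders={T1}
Step 2: signal(T1) -> count=2 queue=[] holders={none}
Step 3: wait(T5) -> count=1 queue=[] holders={T5}
Step 4: signal(T5) -> count=2 queue=[] holders={none}
Step 5: wait(T2) -> count=1 queue=[] holders={T2}
Step 6: wait(T3) -> count=0 queue=[] holders={T2,T3}
Step 7: wait(T4) -> count=0 queue=[T4] holders={T2,T3}
Step 8: wait(T5) -> count=0 queue=[T4,T5] holders={T2,T3}
Step 9: wait(T1) -> count=0 queue=[T4,T5,T1] holders={T2,T3}
Step 10: signal(T3) -> count=0 queue=[T5,T1] holders={T2,T4}
Step 11: signal(T4) -> count=0 queue=[T1] holders={T2,T5}
Step 12: wait(T3) -> count=0 queue=[T1,T3] holders={T2,T5}
Step 13: signal(T2) -> count=0 queue=[T3] holders={T1,T5}
Step 14: wait(T2) -> count=0 queue=[T3,T2] holders={T1,T5}
Step 15: signal(T5) -> count=0 queue=[T2] holders={T1,T3}
Step 16: signal(T1) -> count=0 queue=[] holders={T2,T3}
Step 17: wait(T1) -> count=0 queue=[T1] holders={T2,T3}
Step 18: wait(T5) -> count=0 queue=[T1,T5] holders={T2,T3}
Step 19: signal(T3) -> count=0 queue=[T5] holders={T1,T2}
Step 20: signal(T1) -> count=0 queue=[] holders={T2,T5}
Final holders: T2,T5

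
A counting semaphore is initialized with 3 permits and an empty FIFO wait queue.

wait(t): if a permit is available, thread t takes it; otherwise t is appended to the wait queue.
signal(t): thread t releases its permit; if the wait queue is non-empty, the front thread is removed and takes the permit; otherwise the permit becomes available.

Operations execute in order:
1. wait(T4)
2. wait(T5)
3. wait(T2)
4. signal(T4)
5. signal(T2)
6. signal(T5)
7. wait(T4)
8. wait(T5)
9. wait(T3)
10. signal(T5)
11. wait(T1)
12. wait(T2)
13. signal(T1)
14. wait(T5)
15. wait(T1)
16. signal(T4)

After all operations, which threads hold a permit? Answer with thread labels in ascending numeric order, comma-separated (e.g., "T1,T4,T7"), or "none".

Step 1: wait(T4) -> count=2 queue=[] holders={T4}
Step 2: wait(T5) -> count=1 queue=[] holders={T4,T5}
Step 3: wait(T2) -> count=0 queue=[] holders={T2,T4,T5}
Step 4: signal(T4) -> count=1 queue=[] holders={T2,T5}
Step 5: signal(T2) -> count=2 queue=[] holders={T5}
Step 6: signal(T5) -> count=3 queue=[] holders={none}
Step 7: wait(T4) -> count=2 queue=[] holders={T4}
Step 8: wait(T5) -> count=1 queue=[] holders={T4,T5}
Step 9: wait(T3) -> count=0 queue=[] holders={T3,T4,T5}
Step 10: signal(T5) -> count=1 queue=[] holders={T3,T4}
Step 11: wait(T1) -> count=0 queue=[] holders={T1,T3,T4}
Step 12: wait(T2) -> count=0 queue=[T2] holders={T1,T3,T4}
Step 13: signal(T1) -> count=0 queue=[] holders={T2,T3,T4}
Step 14: wait(T5) -> count=0 queue=[T5] holders={T2,T3,T4}
Step 15: wait(T1) -> count=0 queue=[T5,T1] holders={T2,T3,T4}
Step 16: signal(T4) -> count=0 queue=[T1] holders={T2,T3,T5}
Final holders: T2,T3,T5

Answer: T2,T3,T5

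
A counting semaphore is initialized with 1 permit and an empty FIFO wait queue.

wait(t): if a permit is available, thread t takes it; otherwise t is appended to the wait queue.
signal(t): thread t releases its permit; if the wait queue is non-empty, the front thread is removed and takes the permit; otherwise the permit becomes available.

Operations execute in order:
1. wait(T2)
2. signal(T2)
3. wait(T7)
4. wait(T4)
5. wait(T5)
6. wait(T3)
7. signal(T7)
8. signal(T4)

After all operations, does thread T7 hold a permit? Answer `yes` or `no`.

Step 1: wait(T2) -> count=0 queue=[] holders={T2}
Step 2: signal(T2) -> count=1 queue=[] holders={none}
Step 3: wait(T7) -> count=0 queue=[] holders={T7}
Step 4: wait(T4) -> count=0 queue=[T4] holders={T7}
Step 5: wait(T5) -> count=0 queue=[T4,T5] holders={T7}
Step 6: wait(T3) -> count=0 queue=[T4,T5,T3] holders={T7}
Step 7: signal(T7) -> count=0 queue=[T5,T3] holders={T4}
Step 8: signal(T4) -> count=0 queue=[T3] holders={T5}
Final holders: {T5} -> T7 not in holders

Answer: no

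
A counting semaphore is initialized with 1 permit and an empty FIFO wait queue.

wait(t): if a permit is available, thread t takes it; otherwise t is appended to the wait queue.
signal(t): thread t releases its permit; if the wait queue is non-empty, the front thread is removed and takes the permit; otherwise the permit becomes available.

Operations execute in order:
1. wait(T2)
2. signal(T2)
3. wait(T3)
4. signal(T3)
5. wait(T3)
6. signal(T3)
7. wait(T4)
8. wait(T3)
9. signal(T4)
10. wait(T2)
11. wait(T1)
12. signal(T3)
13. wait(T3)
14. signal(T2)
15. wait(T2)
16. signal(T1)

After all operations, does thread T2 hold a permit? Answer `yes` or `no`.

Answer: no

Derivation:
Step 1: wait(T2) -> count=0 queue=[] holders={T2}
Step 2: signal(T2) -> count=1 queue=[] holders={none}
Step 3: wait(T3) -> count=0 queue=[] holders={T3}
Step 4: signal(T3) -> count=1 queue=[] holders={none}
Step 5: wait(T3) -> count=0 queue=[] holders={T3}
Step 6: signal(T3) -> count=1 queue=[] holders={none}
Step 7: wait(T4) -> count=0 queue=[] holders={T4}
Step 8: wait(T3) -> count=0 queue=[T3] holders={T4}
Step 9: signal(T4) -> count=0 queue=[] holders={T3}
Step 10: wait(T2) -> count=0 queue=[T2] holders={T3}
Step 11: wait(T1) -> count=0 queue=[T2,T1] holders={T3}
Step 12: signal(T3) -> count=0 queue=[T1] holders={T2}
Step 13: wait(T3) -> count=0 queue=[T1,T3] holders={T2}
Step 14: signal(T2) -> count=0 queue=[T3] holders={T1}
Step 15: wait(T2) -> count=0 queue=[T3,T2] holders={T1}
Step 16: signal(T1) -> count=0 queue=[T2] holders={T3}
Final holders: {T3} -> T2 not in holders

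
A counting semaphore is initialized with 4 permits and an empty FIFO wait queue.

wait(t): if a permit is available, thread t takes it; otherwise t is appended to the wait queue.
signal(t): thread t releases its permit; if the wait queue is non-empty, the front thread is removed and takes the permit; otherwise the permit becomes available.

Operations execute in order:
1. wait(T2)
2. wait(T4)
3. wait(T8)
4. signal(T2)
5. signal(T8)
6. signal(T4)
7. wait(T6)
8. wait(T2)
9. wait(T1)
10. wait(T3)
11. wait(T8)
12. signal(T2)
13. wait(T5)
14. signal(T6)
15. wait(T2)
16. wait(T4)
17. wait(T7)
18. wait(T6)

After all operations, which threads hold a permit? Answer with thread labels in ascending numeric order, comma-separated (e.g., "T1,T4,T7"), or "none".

Answer: T1,T3,T5,T8

Derivation:
Step 1: wait(T2) -> count=3 queue=[] holders={T2}
Step 2: wait(T4) -> count=2 queue=[] holders={T2,T4}
Step 3: wait(T8) -> count=1 queue=[] holders={T2,T4,T8}
Step 4: signal(T2) -> count=2 queue=[] holders={T4,T8}
Step 5: signal(T8) -> count=3 queue=[] holders={T4}
Step 6: signal(T4) -> count=4 queue=[] holders={none}
Step 7: wait(T6) -> count=3 queue=[] holders={T6}
Step 8: wait(T2) -> count=2 queue=[] holders={T2,T6}
Step 9: wait(T1) -> count=1 queue=[] holders={T1,T2,T6}
Step 10: wait(T3) -> count=0 queue=[] holders={T1,T2,T3,T6}
Step 11: wait(T8) -> count=0 queue=[T8] holders={T1,T2,T3,T6}
Step 12: signal(T2) -> count=0 queue=[] holders={T1,T3,T6,T8}
Step 13: wait(T5) -> count=0 queue=[T5] holders={T1,T3,T6,T8}
Step 14: signal(T6) -> count=0 queue=[] holders={T1,T3,T5,T8}
Step 15: wait(T2) -> count=0 queue=[T2] holders={T1,T3,T5,T8}
Step 16: wait(T4) -> count=0 queue=[T2,T4] holders={T1,T3,T5,T8}
Step 17: wait(T7) -> count=0 queue=[T2,T4,T7] holders={T1,T3,T5,T8}
Step 18: wait(T6) -> count=0 queue=[T2,T4,T7,T6] holders={T1,T3,T5,T8}
Final holders: T1,T3,T5,T8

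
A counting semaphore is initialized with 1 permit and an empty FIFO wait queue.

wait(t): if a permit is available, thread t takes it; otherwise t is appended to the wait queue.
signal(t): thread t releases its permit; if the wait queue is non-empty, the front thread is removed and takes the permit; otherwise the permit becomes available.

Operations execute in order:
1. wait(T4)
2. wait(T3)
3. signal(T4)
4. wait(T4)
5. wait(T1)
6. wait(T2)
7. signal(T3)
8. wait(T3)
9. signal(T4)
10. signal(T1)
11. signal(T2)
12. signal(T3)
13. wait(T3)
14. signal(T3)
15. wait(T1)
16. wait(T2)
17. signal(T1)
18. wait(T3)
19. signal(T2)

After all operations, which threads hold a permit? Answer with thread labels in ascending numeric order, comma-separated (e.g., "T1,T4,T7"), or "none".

Answer: T3

Derivation:
Step 1: wait(T4) -> count=0 queue=[] holders={T4}
Step 2: wait(T3) -> count=0 queue=[T3] holders={T4}
Step 3: signal(T4) -> count=0 queue=[] holders={T3}
Step 4: wait(T4) -> count=0 queue=[T4] holders={T3}
Step 5: wait(T1) -> count=0 queue=[T4,T1] holders={T3}
Step 6: wait(T2) -> count=0 queue=[T4,T1,T2] holders={T3}
Step 7: signal(T3) -> count=0 queue=[T1,T2] holders={T4}
Step 8: wait(T3) -> count=0 queue=[T1,T2,T3] holders={T4}
Step 9: signal(T4) -> count=0 queue=[T2,T3] holders={T1}
Step 10: signal(T1) -> count=0 queue=[T3] holders={T2}
Step 11: signal(T2) -> count=0 queue=[] holders={T3}
Step 12: signal(T3) -> count=1 queue=[] holders={none}
Step 13: wait(T3) -> count=0 queue=[] holders={T3}
Step 14: signal(T3) -> count=1 queue=[] holders={none}
Step 15: wait(T1) -> count=0 queue=[] holders={T1}
Step 16: wait(T2) -> count=0 queue=[T2] holders={T1}
Step 17: signal(T1) -> count=0 queue=[] holders={T2}
Step 18: wait(T3) -> count=0 queue=[T3] holders={T2}
Step 19: signal(T2) -> count=0 queue=[] holders={T3}
Final holders: T3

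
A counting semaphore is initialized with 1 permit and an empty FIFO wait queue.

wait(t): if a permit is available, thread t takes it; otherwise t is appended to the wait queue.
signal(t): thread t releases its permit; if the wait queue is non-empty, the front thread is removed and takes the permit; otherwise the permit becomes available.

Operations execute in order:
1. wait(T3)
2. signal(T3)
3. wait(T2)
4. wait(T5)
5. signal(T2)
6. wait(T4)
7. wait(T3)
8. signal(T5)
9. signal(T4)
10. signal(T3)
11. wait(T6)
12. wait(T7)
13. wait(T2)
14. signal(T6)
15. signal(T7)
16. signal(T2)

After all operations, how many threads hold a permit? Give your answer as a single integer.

Step 1: wait(T3) -> count=0 queue=[] holders={T3}
Step 2: signal(T3) -> count=1 queue=[] holders={none}
Step 3: wait(T2) -> count=0 queue=[] holders={T2}
Step 4: wait(T5) -> count=0 queue=[T5] holders={T2}
Step 5: signal(T2) -> count=0 queue=[] holders={T5}
Step 6: wait(T4) -> count=0 queue=[T4] holders={T5}
Step 7: wait(T3) -> count=0 queue=[T4,T3] holders={T5}
Step 8: signal(T5) -> count=0 queue=[T3] holders={T4}
Step 9: signal(T4) -> count=0 queue=[] holders={T3}
Step 10: signal(T3) -> count=1 queue=[] holders={none}
Step 11: wait(T6) -> count=0 queue=[] holders={T6}
Step 12: wait(T7) -> count=0 queue=[T7] holders={T6}
Step 13: wait(T2) -> count=0 queue=[T7,T2] holders={T6}
Step 14: signal(T6) -> count=0 queue=[T2] holders={T7}
Step 15: signal(T7) -> count=0 queue=[] holders={T2}
Step 16: signal(T2) -> count=1 queue=[] holders={none}
Final holders: {none} -> 0 thread(s)

Answer: 0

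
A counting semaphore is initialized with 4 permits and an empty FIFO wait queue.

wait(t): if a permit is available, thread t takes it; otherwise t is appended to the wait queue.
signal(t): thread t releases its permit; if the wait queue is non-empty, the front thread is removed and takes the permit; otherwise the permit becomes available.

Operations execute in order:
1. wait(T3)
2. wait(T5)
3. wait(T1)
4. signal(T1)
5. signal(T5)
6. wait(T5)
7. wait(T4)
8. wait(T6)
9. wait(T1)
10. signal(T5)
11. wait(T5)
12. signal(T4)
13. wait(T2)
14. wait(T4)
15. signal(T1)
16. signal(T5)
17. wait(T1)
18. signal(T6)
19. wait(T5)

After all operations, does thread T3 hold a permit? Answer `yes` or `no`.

Answer: yes

Derivation:
Step 1: wait(T3) -> count=3 queue=[] holders={T3}
Step 2: wait(T5) -> count=2 queue=[] holders={T3,T5}
Step 3: wait(T1) -> count=1 queue=[] holders={T1,T3,T5}
Step 4: signal(T1) -> count=2 queue=[] holders={T3,T5}
Step 5: signal(T5) -> count=3 queue=[] holders={T3}
Step 6: wait(T5) -> count=2 queue=[] holders={T3,T5}
Step 7: wait(T4) -> count=1 queue=[] holders={T3,T4,T5}
Step 8: wait(T6) -> count=0 queue=[] holders={T3,T4,T5,T6}
Step 9: wait(T1) -> count=0 queue=[T1] holders={T3,T4,T5,T6}
Step 10: signal(T5) -> count=0 queue=[] holders={T1,T3,T4,T6}
Step 11: wait(T5) -> count=0 queue=[T5] holders={T1,T3,T4,T6}
Step 12: signal(T4) -> count=0 queue=[] holders={T1,T3,T5,T6}
Step 13: wait(T2) -> count=0 queue=[T2] holders={T1,T3,T5,T6}
Step 14: wait(T4) -> count=0 queue=[T2,T4] holders={T1,T3,T5,T6}
Step 15: signal(T1) -> count=0 queue=[T4] holders={T2,T3,T5,T6}
Step 16: signal(T5) -> count=0 queue=[] holders={T2,T3,T4,T6}
Step 17: wait(T1) -> count=0 queue=[T1] holders={T2,T3,T4,T6}
Step 18: signal(T6) -> count=0 queue=[] holders={T1,T2,T3,T4}
Step 19: wait(T5) -> count=0 queue=[T5] holders={T1,T2,T3,T4}
Final holders: {T1,T2,T3,T4} -> T3 in holders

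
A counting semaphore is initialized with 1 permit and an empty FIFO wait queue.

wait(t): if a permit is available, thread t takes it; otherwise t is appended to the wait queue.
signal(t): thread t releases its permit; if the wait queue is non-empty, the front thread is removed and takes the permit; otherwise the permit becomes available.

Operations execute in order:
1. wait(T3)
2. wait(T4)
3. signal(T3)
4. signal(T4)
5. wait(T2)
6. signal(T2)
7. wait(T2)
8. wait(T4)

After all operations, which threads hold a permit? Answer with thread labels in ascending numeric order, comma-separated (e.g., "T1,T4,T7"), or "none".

Step 1: wait(T3) -> count=0 queue=[] holders={T3}
Step 2: wait(T4) -> count=0 queue=[T4] holders={T3}
Step 3: signal(T3) -> count=0 queue=[] holders={T4}
Step 4: signal(T4) -> count=1 queue=[] holders={none}
Step 5: wait(T2) -> count=0 queue=[] holders={T2}
Step 6: signal(T2) -> count=1 queue=[] holders={none}
Step 7: wait(T2) -> count=0 queue=[] holders={T2}
Step 8: wait(T4) -> count=0 queue=[T4] holders={T2}
Final holders: T2

Answer: T2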